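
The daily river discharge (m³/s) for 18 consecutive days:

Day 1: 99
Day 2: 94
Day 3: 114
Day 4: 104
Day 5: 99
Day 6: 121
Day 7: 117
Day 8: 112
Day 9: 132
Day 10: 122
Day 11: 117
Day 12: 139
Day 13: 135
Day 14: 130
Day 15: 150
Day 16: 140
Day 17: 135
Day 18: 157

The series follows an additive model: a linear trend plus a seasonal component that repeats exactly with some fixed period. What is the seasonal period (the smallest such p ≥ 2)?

First differences y_{t+1} − y_t: -5, 20, -10, -5, 22, -4, -5, 20, -10, -5, 22, -4, -5, 20, …
The difference pattern repeats every 6 terms and not for any smaller step, so p = 6.

6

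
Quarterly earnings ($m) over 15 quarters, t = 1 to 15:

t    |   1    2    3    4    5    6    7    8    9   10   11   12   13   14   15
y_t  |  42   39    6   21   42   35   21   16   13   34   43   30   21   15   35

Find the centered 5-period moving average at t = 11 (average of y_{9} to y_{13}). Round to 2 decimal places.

28.20

Sum of periods 9–13: 13 + 34 + 43 + 30 + 21 = 141
Divide by 5: 141 / 5 = 28.20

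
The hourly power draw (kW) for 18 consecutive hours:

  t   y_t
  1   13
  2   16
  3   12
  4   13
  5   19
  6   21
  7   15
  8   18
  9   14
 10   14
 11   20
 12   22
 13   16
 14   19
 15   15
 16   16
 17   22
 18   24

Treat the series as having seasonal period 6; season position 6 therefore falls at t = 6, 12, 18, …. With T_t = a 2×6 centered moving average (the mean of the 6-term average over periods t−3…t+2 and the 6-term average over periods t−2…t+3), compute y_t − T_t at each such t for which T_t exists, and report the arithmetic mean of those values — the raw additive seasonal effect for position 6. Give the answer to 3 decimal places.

4.458

Season position 6 occurs at t = 6, 12 (where T_t is defined).
t=6: T_6 = 16.50000; y_6 − T_6 = 21 − 16.50000 = 4.50000
t=12: T_12 = 17.58333; y_12 − T_12 = 22 − 17.58333 = 4.41667
Mean deviation: (4.50000 + 4.41667) / 2 = 4.458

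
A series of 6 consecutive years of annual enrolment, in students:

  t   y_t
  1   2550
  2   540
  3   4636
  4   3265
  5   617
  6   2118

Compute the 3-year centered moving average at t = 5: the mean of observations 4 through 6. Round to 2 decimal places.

Sum of periods 4–6: 3265 + 617 + 2118 = 6000
Divide by 3: 6000 / 3 = 2000.00

2000.00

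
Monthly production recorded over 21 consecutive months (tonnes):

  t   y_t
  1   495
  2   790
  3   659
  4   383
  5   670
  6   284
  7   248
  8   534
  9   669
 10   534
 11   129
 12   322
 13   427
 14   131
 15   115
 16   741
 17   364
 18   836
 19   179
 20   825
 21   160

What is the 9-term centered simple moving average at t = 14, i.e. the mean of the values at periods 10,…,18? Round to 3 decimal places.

Sum of periods 10–18: 534 + 129 + 322 + 427 + 131 + 115 + 741 + 364 + 836 = 3599
Divide by 9: 3599 / 9 = 399.889

399.889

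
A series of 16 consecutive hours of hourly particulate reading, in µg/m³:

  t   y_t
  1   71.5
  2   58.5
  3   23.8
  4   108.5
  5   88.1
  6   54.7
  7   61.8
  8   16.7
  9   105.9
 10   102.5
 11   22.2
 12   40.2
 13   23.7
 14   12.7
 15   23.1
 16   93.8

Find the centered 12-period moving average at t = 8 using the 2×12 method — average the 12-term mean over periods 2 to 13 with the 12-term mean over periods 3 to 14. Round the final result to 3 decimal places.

56.975

Sum over 2–13: 58.5 + 23.8 + 108.5 + 88.1 + 54.7 + 61.8 + 16.7 + 105.9 + 102.5 + 22.2 + 40.2 + 23.7 = 706.6
Sum over 3–14: 23.8 + 108.5 + 88.1 + 54.7 + 61.8 + 16.7 + 105.9 + 102.5 + 22.2 + 40.2 + 23.7 + 12.7 = 660.8
CMA at t=8 = (706.6 + 660.8) / (2·12) = 1367.4 / 24 = 56.975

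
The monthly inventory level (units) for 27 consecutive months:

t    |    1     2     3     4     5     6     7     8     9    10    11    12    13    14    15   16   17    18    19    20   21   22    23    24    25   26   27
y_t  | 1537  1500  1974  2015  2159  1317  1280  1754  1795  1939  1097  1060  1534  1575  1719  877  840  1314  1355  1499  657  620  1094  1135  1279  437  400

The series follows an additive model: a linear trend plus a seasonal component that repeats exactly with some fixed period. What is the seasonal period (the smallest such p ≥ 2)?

First differences y_{t+1} − y_t: -37, 474, 41, 144, -842, -37, 474, 41, 144, -842, -37, 474, …
The difference pattern repeats every 5 terms and not for any smaller step, so p = 5.

5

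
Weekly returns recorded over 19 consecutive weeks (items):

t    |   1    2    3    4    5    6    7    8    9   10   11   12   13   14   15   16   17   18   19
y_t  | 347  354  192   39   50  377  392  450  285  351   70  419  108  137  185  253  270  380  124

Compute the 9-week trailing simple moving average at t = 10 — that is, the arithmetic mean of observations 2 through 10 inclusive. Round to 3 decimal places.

Sum of periods 2–10: 354 + 192 + 39 + 50 + 377 + 392 + 450 + 285 + 351 = 2490
Divide by 9: 2490 / 9 = 276.667

276.667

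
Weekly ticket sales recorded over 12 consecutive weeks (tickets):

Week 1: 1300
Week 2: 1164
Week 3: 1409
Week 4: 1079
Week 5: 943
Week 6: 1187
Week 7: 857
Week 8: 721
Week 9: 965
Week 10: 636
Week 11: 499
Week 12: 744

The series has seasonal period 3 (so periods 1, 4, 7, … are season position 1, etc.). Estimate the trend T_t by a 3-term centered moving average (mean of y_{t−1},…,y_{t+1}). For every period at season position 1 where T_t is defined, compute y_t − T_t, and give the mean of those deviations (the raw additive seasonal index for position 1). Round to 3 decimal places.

Season position 1 occurs at t = 4, 7, 10 (where T_t is defined).
t=4: T_4 = 1143.66667; y_4 − T_4 = 1079 − 1143.66667 = -64.66667
t=7: T_7 = 921.66667; y_7 − T_7 = 857 − 921.66667 = -64.66667
t=10: T_10 = 700.00000; y_10 − T_10 = 636 − 700.00000 = -64.00000
Mean deviation: (-64.66667 + -64.66667 + -64.00000) / 3 = -64.444

-64.444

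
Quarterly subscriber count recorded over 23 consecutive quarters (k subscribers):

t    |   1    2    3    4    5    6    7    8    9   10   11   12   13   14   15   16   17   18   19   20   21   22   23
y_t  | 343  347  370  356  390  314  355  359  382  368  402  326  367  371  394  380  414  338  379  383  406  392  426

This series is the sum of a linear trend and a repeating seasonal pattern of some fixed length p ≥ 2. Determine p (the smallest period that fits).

6

First differences y_{t+1} − y_t: 4, 23, -14, 34, -76, 41, 4, 23, -14, 34, -76, 41, 4, 23, …
The difference pattern repeats every 6 terms and not for any smaller step, so p = 6.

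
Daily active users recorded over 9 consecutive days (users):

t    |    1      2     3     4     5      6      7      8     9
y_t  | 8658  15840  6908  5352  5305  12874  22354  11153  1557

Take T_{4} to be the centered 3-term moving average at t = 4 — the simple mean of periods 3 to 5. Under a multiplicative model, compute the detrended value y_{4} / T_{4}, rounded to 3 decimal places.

0.914

Trend T_4 = (6908 + 5352 + 5305) / 3 = 17565/3 = 5855.00000
Ratio to trend: 5352 / 5855.00000 = 0.914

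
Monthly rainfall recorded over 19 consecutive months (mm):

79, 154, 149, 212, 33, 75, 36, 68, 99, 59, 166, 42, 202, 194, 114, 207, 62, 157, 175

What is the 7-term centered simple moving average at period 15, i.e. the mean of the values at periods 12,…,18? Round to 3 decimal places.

Sum of periods 12–18: 42 + 202 + 194 + 114 + 207 + 62 + 157 = 978
Divide by 7: 978 / 7 = 139.714

139.714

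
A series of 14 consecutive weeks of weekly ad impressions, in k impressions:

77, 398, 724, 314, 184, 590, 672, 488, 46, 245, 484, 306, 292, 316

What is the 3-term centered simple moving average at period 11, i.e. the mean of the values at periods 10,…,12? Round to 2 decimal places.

345.00

Sum of periods 10–12: 245 + 484 + 306 = 1035
Divide by 3: 1035 / 3 = 345.00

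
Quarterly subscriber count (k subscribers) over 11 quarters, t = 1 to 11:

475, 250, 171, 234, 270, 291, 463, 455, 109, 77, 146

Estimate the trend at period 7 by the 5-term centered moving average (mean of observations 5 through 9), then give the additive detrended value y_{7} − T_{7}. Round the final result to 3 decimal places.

Trend T_7 = (270 + 291 + 463 + 455 + 109) / 5 = 1588/5 = 317.60000
Detrended value: 463 − 317.60000 = 145.400

145.400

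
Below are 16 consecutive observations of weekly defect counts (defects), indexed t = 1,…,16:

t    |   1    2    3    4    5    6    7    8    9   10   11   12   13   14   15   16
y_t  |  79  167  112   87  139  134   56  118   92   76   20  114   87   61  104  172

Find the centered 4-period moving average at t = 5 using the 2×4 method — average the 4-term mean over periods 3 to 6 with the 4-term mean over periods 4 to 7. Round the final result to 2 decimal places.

111.00

Sum over 3–6: 112 + 87 + 139 + 134 = 472
Sum over 4–7: 87 + 139 + 134 + 56 = 416
CMA at t=5 = (472 + 416) / (2·4) = 888 / 8 = 111.00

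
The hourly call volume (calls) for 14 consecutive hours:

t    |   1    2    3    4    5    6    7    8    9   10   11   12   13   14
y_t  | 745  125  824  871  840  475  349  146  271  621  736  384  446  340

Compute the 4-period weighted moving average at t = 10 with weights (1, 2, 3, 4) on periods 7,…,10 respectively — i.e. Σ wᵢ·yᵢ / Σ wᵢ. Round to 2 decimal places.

Weighted sum: 1·349 + 2·146 + 3·271 + 4·621 = 349 + 292 + 813 + 2484 = 3938
Weight total: 1 + 2 + 3 + 4 = 10
WMA = 3938 / 10 = 393.80

393.80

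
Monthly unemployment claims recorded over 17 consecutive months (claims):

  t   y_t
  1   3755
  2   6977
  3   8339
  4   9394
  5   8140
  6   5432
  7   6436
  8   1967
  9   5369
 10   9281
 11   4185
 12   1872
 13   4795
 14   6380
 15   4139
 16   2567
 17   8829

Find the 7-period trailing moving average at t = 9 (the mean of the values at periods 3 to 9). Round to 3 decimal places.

Sum of periods 3–9: 8339 + 9394 + 8140 + 5432 + 6436 + 1967 + 5369 = 45077
Divide by 7: 45077 / 7 = 6439.571

6439.571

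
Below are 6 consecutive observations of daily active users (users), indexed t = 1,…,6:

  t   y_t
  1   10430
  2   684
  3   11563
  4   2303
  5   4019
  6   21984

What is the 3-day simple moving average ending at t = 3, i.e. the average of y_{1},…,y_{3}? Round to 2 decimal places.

Sum of periods 1–3: 10430 + 684 + 11563 = 22677
Divide by 3: 22677 / 3 = 7559.00

7559.00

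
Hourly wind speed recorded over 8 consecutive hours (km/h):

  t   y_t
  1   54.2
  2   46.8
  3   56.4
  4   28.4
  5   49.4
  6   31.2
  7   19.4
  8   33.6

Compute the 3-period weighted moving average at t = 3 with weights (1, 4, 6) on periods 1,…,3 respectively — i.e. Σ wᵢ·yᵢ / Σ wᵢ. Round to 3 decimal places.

52.709

Weighted sum: 1·54.2 + 4·46.8 + 6·56.4 = 54.2 + 187.2 + 338.4 = 579.8
Weight total: 1 + 4 + 6 = 11
WMA = 579.8 / 11 = 52.709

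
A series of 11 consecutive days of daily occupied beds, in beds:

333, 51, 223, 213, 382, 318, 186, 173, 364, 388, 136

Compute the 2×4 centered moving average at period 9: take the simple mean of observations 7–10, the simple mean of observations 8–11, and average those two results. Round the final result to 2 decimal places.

Sum over 7–10: 186 + 173 + 364 + 388 = 1111
Sum over 8–11: 173 + 364 + 388 + 136 = 1061
CMA at t=9 = (1111 + 1061) / (2·4) = 2172 / 8 = 271.50

271.50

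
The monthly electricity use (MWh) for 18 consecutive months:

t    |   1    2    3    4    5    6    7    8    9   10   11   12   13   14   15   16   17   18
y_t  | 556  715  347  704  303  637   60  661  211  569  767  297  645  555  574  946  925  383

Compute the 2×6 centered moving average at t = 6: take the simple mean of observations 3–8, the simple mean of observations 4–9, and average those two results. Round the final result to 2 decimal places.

Sum over 3–8: 347 + 704 + 303 + 637 + 60 + 661 = 2712
Sum over 4–9: 704 + 303 + 637 + 60 + 661 + 211 = 2576
CMA at t=6 = (2712 + 2576) / (2·6) = 5288 / 12 = 440.67

440.67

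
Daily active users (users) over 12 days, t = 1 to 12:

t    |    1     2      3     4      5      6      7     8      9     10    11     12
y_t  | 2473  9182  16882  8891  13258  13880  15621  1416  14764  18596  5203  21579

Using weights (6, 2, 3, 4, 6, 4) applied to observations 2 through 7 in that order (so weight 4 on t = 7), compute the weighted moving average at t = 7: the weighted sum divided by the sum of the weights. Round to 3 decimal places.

12573.000

Weighted sum: 6·9182 + 2·16882 + 3·8891 + 4·13258 + 6·13880 + 4·15621 = 55092 + 33764 + 26673 + 53032 + 83280 + 62484 = 314325
Weight total: 6 + 2 + 3 + 4 + 6 + 4 = 25
WMA = 314325 / 25 = 12573.000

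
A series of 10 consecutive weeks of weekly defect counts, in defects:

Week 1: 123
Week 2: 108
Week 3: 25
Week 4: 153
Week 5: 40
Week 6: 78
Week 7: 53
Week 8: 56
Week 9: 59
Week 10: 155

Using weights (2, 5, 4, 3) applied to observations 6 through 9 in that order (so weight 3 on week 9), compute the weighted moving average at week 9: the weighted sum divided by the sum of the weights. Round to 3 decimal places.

Weighted sum: 2·78 + 5·53 + 4·56 + 3·59 = 156 + 265 + 224 + 177 = 822
Weight total: 2 + 5 + 4 + 3 = 14
WMA = 822 / 14 = 58.714

58.714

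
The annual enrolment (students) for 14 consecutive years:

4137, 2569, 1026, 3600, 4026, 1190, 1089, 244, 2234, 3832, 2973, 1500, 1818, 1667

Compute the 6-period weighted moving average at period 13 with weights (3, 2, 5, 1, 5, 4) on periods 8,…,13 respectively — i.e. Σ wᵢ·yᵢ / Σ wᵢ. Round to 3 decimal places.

2105.250

Weighted sum: 3·244 + 2·2234 + 5·3832 + 1·2973 + 5·1500 + 4·1818 = 732 + 4468 + 19160 + 2973 + 7500 + 7272 = 42105
Weight total: 3 + 2 + 5 + 1 + 5 + 4 = 20
WMA = 42105 / 20 = 2105.250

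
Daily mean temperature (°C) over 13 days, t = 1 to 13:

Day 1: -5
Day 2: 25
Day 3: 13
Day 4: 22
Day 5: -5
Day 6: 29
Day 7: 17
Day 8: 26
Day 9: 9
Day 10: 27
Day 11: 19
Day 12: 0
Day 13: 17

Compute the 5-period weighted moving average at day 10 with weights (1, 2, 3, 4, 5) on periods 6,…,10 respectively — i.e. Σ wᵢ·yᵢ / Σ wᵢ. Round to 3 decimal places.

20.800

Weighted sum: 1·29 + 2·17 + 3·26 + 4·9 + 5·27 = 29 + 34 + 78 + 36 + 135 = 312
Weight total: 1 + 2 + 3 + 4 + 5 = 15
WMA = 312 / 15 = 20.800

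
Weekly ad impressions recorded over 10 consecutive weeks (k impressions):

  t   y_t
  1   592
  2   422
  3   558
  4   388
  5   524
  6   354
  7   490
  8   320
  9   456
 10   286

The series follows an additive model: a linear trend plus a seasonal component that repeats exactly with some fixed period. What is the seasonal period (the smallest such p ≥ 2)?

First differences y_{t+1} − y_t: -170, 136, -170, 136, -170, 136, …
The difference pattern repeats every 2 terms and not for any smaller step, so p = 2.

2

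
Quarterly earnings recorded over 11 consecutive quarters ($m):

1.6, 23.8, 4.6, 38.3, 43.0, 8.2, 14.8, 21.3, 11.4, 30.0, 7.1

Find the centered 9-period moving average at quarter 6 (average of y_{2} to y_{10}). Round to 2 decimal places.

21.71

Sum of periods 2–10: 23.8 + 4.6 + 38.3 + 43.0 + 8.2 + 14.8 + 21.3 + 11.4 + 30.0 = 195.4
Divide by 9: 195.4 / 9 = 21.71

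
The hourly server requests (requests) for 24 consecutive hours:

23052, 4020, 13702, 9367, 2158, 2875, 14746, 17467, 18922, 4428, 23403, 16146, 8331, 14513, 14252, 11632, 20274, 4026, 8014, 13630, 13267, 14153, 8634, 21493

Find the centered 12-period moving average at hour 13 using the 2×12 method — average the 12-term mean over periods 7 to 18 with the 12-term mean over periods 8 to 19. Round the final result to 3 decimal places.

13731.167

Sum over 7–18: 14746 + 17467 + 18922 + 4428 + 23403 + 16146 + 8331 + 14513 + 14252 + 11632 + 20274 + 4026 = 168140
Sum over 8–19: 17467 + 18922 + 4428 + 23403 + 16146 + 8331 + 14513 + 14252 + 11632 + 20274 + 4026 + 8014 = 161408
CMA at t=13 = (168140 + 161408) / (2·12) = 329548 / 24 = 13731.167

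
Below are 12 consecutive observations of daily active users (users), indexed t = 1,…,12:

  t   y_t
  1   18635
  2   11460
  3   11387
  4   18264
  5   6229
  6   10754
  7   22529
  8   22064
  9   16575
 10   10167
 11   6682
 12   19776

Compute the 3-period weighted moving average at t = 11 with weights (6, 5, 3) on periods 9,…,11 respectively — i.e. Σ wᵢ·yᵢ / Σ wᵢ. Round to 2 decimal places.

Weighted sum: 6·16575 + 5·10167 + 3·6682 = 99450 + 50835 + 20046 = 170331
Weight total: 6 + 5 + 3 = 14
WMA = 170331 / 14 = 12166.50

12166.50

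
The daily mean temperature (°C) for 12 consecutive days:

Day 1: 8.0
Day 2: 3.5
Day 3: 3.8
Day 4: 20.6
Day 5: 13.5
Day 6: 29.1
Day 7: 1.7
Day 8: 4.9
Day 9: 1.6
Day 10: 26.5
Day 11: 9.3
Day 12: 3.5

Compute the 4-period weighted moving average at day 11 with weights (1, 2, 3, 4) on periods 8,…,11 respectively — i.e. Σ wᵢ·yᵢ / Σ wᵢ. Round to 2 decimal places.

Weighted sum: 1·4.9 + 2·1.6 + 3·26.5 + 4·9.3 = 4.9 + 3.2 + 79.5 + 37.2 = 124.8
Weight total: 1 + 2 + 3 + 4 = 10
WMA = 124.8 / 10 = 12.48

12.48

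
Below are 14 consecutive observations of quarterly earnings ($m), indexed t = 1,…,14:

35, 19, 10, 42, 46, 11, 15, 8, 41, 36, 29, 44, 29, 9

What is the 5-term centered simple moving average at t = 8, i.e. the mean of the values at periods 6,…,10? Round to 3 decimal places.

Sum of periods 6–10: 11 + 15 + 8 + 41 + 36 = 111
Divide by 5: 111 / 5 = 22.200

22.200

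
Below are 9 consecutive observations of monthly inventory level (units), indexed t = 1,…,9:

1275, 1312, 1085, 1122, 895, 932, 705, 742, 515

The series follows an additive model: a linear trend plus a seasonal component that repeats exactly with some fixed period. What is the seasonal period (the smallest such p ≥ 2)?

2

First differences y_{t+1} − y_t: 37, -227, 37, -227, 37, -227, …
The difference pattern repeats every 2 terms and not for any smaller step, so p = 2.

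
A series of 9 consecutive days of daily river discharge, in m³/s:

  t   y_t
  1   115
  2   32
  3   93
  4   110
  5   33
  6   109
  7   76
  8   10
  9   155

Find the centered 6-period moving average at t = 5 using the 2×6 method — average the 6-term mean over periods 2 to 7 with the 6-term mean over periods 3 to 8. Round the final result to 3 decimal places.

Sum over 2–7: 32 + 93 + 110 + 33 + 109 + 76 = 453
Sum over 3–8: 93 + 110 + 33 + 109 + 76 + 10 = 431
CMA at t=5 = (453 + 431) / (2·6) = 884 / 12 = 73.667

73.667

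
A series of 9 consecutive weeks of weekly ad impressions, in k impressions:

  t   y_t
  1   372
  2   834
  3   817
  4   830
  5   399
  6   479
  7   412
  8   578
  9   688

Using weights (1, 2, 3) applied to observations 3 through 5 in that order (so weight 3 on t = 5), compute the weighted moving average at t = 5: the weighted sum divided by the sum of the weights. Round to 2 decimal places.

612.33

Weighted sum: 1·817 + 2·830 + 3·399 = 817 + 1660 + 1197 = 3674
Weight total: 1 + 2 + 3 = 6
WMA = 3674 / 6 = 612.33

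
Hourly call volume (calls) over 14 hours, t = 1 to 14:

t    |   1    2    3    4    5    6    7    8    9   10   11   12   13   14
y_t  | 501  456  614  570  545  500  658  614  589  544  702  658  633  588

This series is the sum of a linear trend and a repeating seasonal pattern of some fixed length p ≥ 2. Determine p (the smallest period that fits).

4

First differences y_{t+1} − y_t: -45, 158, -44, -25, -45, 158, -44, -25, -45, 158, …
The difference pattern repeats every 4 terms and not for any smaller step, so p = 4.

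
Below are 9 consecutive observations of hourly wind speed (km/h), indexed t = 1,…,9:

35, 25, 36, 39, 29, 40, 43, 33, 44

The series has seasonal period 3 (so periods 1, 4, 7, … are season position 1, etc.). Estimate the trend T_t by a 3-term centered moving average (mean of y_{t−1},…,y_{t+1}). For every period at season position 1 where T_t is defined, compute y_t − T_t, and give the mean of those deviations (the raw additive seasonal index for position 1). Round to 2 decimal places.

4.33

Season position 1 occurs at t = 4, 7 (where T_t is defined).
t=4: T_4 = 34.6667; y_4 − T_4 = 39 − 34.6667 = 4.3333
t=7: T_7 = 38.6667; y_7 − T_7 = 43 − 38.6667 = 4.3333
Mean deviation: (4.3333 + 4.3333) / 2 = 4.33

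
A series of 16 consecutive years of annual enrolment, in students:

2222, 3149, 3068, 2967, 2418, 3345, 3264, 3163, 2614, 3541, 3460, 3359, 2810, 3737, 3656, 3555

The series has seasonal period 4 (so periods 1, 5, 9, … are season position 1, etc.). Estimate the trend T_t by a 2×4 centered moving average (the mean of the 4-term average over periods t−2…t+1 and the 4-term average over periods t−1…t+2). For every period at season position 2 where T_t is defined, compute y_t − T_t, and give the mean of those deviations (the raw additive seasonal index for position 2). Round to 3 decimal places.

Season position 2 occurs at t = 6, 10, 14 (where T_t is defined).
t=6: T_6 = 3023.00000; y_6 − T_6 = 3345 − 3023.00000 = 322.00000
t=10: T_10 = 3219.00000; y_10 − T_10 = 3541 − 3219.00000 = 322.00000
t=14: T_14 = 3415.00000; y_14 − T_14 = 3737 − 3415.00000 = 322.00000
Mean deviation: (322.00000 + 322.00000 + 322.00000) / 3 = 322.000

322.000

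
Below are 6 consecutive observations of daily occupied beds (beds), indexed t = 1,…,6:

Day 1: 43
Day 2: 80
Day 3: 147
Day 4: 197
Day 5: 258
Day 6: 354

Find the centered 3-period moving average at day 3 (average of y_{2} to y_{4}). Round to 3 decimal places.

Sum of periods 2–4: 80 + 147 + 197 = 424
Divide by 3: 424 / 3 = 141.333

141.333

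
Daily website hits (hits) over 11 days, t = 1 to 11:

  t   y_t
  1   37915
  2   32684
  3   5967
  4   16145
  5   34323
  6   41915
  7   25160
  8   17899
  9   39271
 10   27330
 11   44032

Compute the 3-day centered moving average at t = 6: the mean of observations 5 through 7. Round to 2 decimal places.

Sum of periods 5–7: 34323 + 41915 + 25160 = 101398
Divide by 3: 101398 / 3 = 33799.33

33799.33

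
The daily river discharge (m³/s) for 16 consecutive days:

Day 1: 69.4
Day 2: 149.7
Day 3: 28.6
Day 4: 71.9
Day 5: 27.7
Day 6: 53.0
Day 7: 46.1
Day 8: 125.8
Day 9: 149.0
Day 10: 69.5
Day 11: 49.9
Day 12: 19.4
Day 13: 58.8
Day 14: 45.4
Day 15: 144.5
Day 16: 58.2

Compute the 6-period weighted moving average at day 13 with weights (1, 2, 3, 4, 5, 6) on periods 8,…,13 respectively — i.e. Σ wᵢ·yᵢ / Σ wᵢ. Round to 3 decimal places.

61.033

Weighted sum: 1·125.8 + 2·149.0 + 3·69.5 + 4·49.9 + 5·19.4 + 6·58.8 = 125.8 + 298.0 + 208.5 + 199.6 + 97.0 + 352.8 = 1281.7
Weight total: 1 + 2 + 3 + 4 + 5 + 6 = 21
WMA = 1281.7 / 21 = 61.033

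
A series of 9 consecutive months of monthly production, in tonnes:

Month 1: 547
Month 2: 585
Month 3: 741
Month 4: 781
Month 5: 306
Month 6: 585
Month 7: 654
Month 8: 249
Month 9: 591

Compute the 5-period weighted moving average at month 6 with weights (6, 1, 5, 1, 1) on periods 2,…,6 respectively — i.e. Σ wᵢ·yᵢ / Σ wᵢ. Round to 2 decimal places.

646.21

Weighted sum: 6·585 + 1·741 + 5·781 + 1·306 + 1·585 = 3510 + 741 + 3905 + 306 + 585 = 9047
Weight total: 6 + 1 + 5 + 1 + 1 = 14
WMA = 9047 / 14 = 646.21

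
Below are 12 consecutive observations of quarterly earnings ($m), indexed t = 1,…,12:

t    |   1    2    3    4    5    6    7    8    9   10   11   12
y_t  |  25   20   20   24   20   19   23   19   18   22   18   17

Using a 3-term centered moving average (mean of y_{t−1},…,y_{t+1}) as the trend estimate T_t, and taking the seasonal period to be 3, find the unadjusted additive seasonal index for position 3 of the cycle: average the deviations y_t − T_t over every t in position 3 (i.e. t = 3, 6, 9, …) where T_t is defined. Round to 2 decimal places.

-1.56

Season position 3 occurs at t = 3, 6, 9 (where T_t is defined).
t=3: T_3 = 21.3333; y_3 − T_3 = 20 − 21.3333 = -1.3333
t=6: T_6 = 20.6667; y_6 − T_6 = 19 − 20.6667 = -1.6667
t=9: T_9 = 19.6667; y_9 − T_9 = 18 − 19.6667 = -1.6667
Mean deviation: (-1.3333 + -1.6667 + -1.6667) / 3 = -1.56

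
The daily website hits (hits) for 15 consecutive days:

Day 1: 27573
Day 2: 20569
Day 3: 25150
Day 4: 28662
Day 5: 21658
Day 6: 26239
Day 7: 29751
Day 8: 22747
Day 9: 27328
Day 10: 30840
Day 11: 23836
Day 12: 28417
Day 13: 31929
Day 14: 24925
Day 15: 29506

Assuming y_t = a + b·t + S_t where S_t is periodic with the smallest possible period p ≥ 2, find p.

First differences y_{t+1} − y_t: -7004, 4581, 3512, -7004, 4581, 3512, -7004, 4581, …
The difference pattern repeats every 3 terms and not for any smaller step, so p = 3.

3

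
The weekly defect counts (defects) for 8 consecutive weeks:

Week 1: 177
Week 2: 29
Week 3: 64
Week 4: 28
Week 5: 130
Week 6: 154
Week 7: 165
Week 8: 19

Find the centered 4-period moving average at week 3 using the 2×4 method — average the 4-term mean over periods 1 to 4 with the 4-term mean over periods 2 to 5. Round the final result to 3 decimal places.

68.625

Sum over 1–4: 177 + 29 + 64 + 28 = 298
Sum over 2–5: 29 + 64 + 28 + 130 = 251
CMA at t=3 = (298 + 251) / (2·4) = 549 / 8 = 68.625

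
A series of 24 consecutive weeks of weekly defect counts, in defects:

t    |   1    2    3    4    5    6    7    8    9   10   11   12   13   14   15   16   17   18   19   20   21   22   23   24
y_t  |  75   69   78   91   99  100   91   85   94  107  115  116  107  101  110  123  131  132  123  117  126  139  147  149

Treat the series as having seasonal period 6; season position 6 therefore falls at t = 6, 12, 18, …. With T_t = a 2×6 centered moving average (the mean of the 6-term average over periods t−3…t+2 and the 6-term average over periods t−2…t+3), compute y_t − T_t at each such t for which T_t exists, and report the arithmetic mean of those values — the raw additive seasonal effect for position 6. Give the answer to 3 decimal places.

Season position 6 occurs at t = 6, 12, 18 (where T_t is defined).
t=6: T_6 = 92.00000; y_6 − T_6 = 100 − 92.00000 = 8.00000
t=12: T_12 = 108.00000; y_12 − T_12 = 116 − 108.00000 = 8.00000
t=18: T_18 = 124.00000; y_18 − T_18 = 132 − 124.00000 = 8.00000
Mean deviation: (8.00000 + 8.00000 + 8.00000) / 3 = 8.000

8.000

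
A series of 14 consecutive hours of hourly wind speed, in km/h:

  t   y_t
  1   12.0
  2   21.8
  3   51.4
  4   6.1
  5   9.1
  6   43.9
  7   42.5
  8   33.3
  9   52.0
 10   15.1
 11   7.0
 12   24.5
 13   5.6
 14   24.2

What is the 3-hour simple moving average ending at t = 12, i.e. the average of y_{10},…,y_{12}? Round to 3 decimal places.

15.533

Sum of periods 10–12: 15.1 + 7.0 + 24.5 = 46.6
Divide by 3: 46.6 / 3 = 15.533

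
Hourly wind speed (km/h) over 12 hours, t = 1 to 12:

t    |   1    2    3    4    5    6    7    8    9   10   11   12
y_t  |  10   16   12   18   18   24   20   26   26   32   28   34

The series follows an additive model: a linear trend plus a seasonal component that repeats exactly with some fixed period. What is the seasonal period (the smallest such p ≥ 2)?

4

First differences y_{t+1} − y_t: 6, -4, 6, 0, 6, -4, 6, 0, 6, -4, …
The difference pattern repeats every 4 terms and not for any smaller step, so p = 4.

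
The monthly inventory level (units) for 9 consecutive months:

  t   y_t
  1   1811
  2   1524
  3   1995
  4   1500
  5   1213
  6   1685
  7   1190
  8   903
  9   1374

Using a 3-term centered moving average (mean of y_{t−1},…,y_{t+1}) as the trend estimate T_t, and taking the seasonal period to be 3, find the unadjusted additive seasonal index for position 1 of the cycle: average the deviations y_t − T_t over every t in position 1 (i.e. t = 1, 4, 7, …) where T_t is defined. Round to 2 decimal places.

Season position 1 occurs at t = 4, 7 (where T_t is defined).
t=4: T_4 = 1569.3333; y_4 − T_4 = 1500 − 1569.3333 = -69.3333
t=7: T_7 = 1259.3333; y_7 − T_7 = 1190 − 1259.3333 = -69.3333
Mean deviation: (-69.3333 + -69.3333) / 2 = -69.33

-69.33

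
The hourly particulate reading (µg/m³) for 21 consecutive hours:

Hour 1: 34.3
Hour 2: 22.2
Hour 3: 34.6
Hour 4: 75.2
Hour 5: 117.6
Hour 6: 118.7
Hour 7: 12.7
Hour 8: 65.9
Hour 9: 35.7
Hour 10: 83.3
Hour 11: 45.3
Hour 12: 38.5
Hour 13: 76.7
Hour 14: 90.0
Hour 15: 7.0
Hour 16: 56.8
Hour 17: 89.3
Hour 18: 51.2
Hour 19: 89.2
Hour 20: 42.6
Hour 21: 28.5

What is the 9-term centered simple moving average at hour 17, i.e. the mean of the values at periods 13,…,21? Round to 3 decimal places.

Sum of periods 13–21: 76.7 + 90.0 + 7.0 + 56.8 + 89.3 + 51.2 + 89.2 + 42.6 + 28.5 = 531.3
Divide by 9: 531.3 / 9 = 59.033

59.033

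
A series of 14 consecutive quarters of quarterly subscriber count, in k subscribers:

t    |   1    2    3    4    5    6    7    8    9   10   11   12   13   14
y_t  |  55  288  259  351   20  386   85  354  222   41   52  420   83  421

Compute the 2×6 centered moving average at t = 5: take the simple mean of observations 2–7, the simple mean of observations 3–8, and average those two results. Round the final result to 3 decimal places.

Sum over 2–7: 288 + 259 + 351 + 20 + 386 + 85 = 1389
Sum over 3–8: 259 + 351 + 20 + 386 + 85 + 354 = 1455
CMA at t=5 = (1389 + 1455) / (2·6) = 2844 / 12 = 237.000

237.000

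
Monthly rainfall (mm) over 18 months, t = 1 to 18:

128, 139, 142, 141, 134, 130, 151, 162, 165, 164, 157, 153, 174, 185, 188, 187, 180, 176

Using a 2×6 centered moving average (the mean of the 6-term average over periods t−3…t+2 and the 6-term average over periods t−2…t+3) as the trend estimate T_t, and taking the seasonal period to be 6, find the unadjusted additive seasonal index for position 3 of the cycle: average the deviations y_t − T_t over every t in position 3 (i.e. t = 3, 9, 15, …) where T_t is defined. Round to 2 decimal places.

Season position 3 occurs at t = 9, 15 (where T_t is defined).
t=9: T_9 = 156.7500; y_9 − T_9 = 165 − 156.7500 = 8.2500
t=15: T_15 = 179.7500; y_15 − T_15 = 188 − 179.7500 = 8.2500
Mean deviation: (8.2500 + 8.2500) / 2 = 8.25

8.25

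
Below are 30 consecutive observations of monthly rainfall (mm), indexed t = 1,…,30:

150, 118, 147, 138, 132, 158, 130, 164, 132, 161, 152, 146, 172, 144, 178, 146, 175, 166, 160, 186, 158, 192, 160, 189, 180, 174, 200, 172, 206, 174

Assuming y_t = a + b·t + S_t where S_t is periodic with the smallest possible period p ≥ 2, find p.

First differences y_{t+1} − y_t: -32, 29, -9, -6, 26, -28, 34, -32, 29, -9, -6, 26, -28, 34, -32, 29, …
The difference pattern repeats every 7 terms and not for any smaller step, so p = 7.

7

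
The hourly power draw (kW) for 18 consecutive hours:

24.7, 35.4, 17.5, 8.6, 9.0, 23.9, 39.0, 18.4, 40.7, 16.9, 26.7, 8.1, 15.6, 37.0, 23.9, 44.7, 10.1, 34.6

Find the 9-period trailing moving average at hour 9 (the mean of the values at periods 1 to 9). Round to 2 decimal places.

Sum of periods 1–9: 24.7 + 35.4 + 17.5 + 8.6 + 9.0 + 23.9 + 39.0 + 18.4 + 40.7 = 217.2
Divide by 9: 217.2 / 9 = 24.13

24.13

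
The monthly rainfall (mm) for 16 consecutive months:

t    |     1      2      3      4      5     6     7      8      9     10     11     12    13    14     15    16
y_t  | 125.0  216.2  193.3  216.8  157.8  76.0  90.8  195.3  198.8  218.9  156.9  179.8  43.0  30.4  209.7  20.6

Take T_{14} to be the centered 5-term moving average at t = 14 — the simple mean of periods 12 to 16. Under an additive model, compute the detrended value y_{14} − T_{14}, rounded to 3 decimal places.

-66.300

Trend T_14 = (179.8 + 43.0 + 30.4 + 209.7 + 20.6) / 5 = 483.5/5 = 96.70000
Detrended value: 30.4 − 96.70000 = -66.300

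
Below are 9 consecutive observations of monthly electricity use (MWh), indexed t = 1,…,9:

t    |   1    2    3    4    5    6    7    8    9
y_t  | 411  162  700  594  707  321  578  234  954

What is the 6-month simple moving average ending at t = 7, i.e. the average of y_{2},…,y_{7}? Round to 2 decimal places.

510.33

Sum of periods 2–7: 162 + 700 + 594 + 707 + 321 + 578 = 3062
Divide by 6: 3062 / 6 = 510.33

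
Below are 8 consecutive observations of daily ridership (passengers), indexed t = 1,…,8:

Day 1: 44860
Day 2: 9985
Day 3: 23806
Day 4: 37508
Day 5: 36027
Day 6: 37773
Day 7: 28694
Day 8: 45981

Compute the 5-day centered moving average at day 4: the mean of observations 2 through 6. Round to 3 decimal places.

Sum of periods 2–6: 9985 + 23806 + 37508 + 36027 + 37773 = 145099
Divide by 5: 145099 / 5 = 29019.800

29019.800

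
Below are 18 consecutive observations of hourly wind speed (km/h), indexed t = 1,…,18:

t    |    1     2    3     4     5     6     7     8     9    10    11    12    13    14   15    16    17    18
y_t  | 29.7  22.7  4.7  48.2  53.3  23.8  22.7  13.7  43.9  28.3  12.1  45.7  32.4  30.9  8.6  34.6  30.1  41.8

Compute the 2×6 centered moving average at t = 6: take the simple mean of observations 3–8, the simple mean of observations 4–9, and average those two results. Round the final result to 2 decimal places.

31.00

Sum over 3–8: 4.7 + 48.2 + 53.3 + 23.8 + 22.7 + 13.7 = 166.4
Sum over 4–9: 48.2 + 53.3 + 23.8 + 22.7 + 13.7 + 43.9 = 205.6
CMA at t=6 = (166.4 + 205.6) / (2·6) = 372.0 / 12 = 31.00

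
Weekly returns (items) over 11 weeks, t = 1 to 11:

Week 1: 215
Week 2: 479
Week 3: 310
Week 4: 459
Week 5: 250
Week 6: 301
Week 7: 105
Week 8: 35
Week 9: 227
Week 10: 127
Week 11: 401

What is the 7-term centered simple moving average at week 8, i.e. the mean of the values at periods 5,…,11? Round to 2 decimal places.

Sum of periods 5–11: 250 + 301 + 105 + 35 + 227 + 127 + 401 = 1446
Divide by 7: 1446 / 7 = 206.57

206.57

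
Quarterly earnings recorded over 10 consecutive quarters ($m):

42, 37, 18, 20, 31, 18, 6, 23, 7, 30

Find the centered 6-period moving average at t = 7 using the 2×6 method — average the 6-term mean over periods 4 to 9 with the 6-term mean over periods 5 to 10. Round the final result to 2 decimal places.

Sum over 4–9: 20 + 31 + 18 + 6 + 23 + 7 = 105
Sum over 5–10: 31 + 18 + 6 + 23 + 7 + 30 = 115
CMA at t=7 = (105 + 115) / (2·6) = 220 / 12 = 18.33

18.33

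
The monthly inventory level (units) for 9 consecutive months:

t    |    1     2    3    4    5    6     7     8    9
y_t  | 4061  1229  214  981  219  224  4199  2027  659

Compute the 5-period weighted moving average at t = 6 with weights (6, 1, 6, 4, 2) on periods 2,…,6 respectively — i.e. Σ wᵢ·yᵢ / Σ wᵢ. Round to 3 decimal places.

778.842

Weighted sum: 6·1229 + 1·214 + 6·981 + 4·219 + 2·224 = 7374 + 214 + 5886 + 876 + 448 = 14798
Weight total: 6 + 1 + 6 + 4 + 2 = 19
WMA = 14798 / 19 = 778.842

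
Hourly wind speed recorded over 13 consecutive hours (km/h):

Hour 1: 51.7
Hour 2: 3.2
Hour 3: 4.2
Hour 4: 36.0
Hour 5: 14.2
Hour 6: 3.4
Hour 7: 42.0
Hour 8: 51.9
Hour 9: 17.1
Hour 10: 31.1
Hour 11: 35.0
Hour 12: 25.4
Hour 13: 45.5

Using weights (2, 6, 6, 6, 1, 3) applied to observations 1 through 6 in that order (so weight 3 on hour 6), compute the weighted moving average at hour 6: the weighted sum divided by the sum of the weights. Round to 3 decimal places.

16.175

Weighted sum: 2·51.7 + 6·3.2 + 6·4.2 + 6·36.0 + 1·14.2 + 3·3.4 = 103.4 + 19.2 + 25.2 + 216.0 + 14.2 + 10.2 = 388.2
Weight total: 2 + 6 + 6 + 6 + 1 + 3 = 24
WMA = 388.2 / 24 = 16.175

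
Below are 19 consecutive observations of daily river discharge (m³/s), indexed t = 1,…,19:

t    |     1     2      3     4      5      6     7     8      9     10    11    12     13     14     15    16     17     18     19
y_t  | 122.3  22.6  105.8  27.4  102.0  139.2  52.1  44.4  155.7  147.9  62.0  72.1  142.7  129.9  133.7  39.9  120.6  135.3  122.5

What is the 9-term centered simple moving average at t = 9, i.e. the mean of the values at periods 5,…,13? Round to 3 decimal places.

102.011

Sum of periods 5–13: 102.0 + 139.2 + 52.1 + 44.4 + 155.7 + 147.9 + 62.0 + 72.1 + 142.7 = 918.1
Divide by 9: 918.1 / 9 = 102.011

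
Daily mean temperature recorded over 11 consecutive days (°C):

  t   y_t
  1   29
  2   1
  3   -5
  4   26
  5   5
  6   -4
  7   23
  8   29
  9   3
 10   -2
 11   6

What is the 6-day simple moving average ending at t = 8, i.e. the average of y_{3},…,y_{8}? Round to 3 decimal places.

12.333

Sum of periods 3–8: (-5) + 26 + 5 + (-4) + 23 + 29 = 74
Divide by 6: 74 / 6 = 12.333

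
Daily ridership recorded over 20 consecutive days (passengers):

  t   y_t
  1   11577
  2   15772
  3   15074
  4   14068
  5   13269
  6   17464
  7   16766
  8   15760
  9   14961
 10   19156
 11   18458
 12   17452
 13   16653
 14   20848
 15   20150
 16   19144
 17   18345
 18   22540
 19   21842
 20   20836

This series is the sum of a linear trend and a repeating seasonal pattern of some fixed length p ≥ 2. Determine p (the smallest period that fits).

First differences y_{t+1} − y_t: 4195, -698, -1006, -799, 4195, -698, -1006, -799, 4195, -698, …
The difference pattern repeats every 4 terms and not for any smaller step, so p = 4.

4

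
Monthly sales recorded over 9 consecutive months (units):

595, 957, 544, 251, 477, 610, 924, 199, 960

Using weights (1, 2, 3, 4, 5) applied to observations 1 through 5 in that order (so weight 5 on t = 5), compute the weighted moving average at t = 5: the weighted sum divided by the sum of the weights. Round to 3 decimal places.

Weighted sum: 1·595 + 2·957 + 3·544 + 4·251 + 5·477 = 595 + 1914 + 1632 + 1004 + 2385 = 7530
Weight total: 1 + 2 + 3 + 4 + 5 = 15
WMA = 7530 / 15 = 502.000

502.000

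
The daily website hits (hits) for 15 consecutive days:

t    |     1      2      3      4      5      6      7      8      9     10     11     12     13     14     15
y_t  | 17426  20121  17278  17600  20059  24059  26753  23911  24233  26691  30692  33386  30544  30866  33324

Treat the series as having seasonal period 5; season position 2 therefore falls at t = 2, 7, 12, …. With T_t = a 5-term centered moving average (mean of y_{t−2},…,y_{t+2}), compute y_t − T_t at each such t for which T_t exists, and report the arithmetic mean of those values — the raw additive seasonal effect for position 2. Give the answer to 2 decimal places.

2950.10

Season position 2 occurs at t = 7, 12 (where T_t is defined).
t=7: T_7 = 23803.0000; y_7 − T_7 = 26753 − 23803.0000 = 2950.0000
t=12: T_12 = 30435.8000; y_12 − T_12 = 33386 − 30435.8000 = 2950.2000
Mean deviation: (2950.0000 + 2950.2000) / 2 = 2950.10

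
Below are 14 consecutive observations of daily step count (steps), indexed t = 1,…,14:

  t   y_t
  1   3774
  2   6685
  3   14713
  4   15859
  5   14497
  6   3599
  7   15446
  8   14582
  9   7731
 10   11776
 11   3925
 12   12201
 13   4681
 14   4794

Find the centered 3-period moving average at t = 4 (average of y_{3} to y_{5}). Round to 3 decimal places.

Sum of periods 3–5: 14713 + 15859 + 14497 = 45069
Divide by 3: 45069 / 3 = 15023.000

15023.000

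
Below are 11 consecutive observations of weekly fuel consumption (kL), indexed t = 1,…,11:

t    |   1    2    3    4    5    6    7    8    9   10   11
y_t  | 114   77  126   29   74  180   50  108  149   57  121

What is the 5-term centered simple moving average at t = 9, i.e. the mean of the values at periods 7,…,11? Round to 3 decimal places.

Sum of periods 7–11: 50 + 108 + 149 + 57 + 121 = 485
Divide by 5: 485 / 5 = 97.000

97.000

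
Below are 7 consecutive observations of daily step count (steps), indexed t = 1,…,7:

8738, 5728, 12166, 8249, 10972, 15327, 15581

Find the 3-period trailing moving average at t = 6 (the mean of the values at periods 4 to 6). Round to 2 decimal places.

11516.00

Sum of periods 4–6: 8249 + 10972 + 15327 = 34548
Divide by 3: 34548 / 3 = 11516.00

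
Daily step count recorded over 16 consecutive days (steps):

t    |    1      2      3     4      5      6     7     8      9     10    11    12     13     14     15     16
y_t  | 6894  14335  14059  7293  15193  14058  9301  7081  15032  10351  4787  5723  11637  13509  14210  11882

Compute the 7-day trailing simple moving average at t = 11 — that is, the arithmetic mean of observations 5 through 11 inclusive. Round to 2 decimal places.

Sum of periods 5–11: 15193 + 14058 + 9301 + 7081 + 15032 + 10351 + 4787 = 75803
Divide by 7: 75803 / 7 = 10829.00

10829.00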